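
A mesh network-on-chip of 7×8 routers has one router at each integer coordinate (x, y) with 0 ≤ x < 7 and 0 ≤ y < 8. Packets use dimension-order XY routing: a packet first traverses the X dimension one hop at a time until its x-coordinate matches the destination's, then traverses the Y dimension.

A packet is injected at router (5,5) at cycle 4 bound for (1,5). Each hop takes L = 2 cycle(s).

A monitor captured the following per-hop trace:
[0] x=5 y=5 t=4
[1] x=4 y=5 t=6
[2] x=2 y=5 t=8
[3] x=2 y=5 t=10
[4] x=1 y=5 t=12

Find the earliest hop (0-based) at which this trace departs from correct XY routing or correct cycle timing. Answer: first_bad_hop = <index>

first_bad_hop = 2

  1: Δx=-1 Δy=+0 Δt=2 [ok]
  2: Δx=-2 Δy=+0 Δt=2 [BAD: non-unit step]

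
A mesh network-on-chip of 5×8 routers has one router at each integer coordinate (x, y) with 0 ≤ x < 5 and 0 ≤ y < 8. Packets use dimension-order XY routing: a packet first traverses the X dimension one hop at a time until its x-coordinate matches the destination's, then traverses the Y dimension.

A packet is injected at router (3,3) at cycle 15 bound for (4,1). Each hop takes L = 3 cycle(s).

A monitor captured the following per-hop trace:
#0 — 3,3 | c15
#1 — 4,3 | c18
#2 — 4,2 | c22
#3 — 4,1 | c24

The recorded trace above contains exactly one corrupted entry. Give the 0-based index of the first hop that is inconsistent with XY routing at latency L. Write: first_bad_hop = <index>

hop 1: step (+1,+0), +3 cyc — ok
hop 2: step (+0,-1), +4 cyc — BAD: Δcyc=4≠L

first_bad_hop = 2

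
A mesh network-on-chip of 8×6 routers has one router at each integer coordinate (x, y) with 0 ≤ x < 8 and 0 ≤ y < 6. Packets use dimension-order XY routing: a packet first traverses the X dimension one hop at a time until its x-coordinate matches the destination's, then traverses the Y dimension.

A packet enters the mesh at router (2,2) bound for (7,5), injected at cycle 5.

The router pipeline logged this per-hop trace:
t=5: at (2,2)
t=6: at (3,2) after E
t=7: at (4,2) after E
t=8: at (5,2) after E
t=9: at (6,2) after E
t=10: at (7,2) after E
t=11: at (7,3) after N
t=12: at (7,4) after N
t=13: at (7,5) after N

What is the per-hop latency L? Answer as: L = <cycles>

L = 1

Between hops 0 and 1 the cycle counter advances 6 − 5 = 1.
Each hop adds L, hence L = 1.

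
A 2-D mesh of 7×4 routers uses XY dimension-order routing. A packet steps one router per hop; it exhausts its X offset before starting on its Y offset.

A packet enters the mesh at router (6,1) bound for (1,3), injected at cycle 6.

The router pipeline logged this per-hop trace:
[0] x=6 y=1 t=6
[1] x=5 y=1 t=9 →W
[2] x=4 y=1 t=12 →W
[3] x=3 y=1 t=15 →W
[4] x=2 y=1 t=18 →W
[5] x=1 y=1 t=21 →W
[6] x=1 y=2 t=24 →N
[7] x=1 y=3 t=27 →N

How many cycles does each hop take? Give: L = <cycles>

Δcyc across hop 0→1: 9 − 6 = 3.
One hop costs L cycles, so L = 3.

L = 3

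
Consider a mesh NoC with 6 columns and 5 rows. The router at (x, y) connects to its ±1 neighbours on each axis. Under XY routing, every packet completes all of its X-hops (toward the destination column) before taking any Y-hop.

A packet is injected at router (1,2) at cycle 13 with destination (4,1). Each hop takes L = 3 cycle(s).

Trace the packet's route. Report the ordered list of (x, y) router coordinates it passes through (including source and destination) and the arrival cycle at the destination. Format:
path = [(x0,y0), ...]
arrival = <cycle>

[0] x=1 y=2 t=13
[1] x=2 y=2 t=16 →E
[2] x=3 y=2 t=19 →E
[3] x=4 y=2 t=22 →E
[4] x=4 y=1 t=25 →S

path = [(1,2), (2,2), (3,2), (4,2), (4,1)]
arrival = 25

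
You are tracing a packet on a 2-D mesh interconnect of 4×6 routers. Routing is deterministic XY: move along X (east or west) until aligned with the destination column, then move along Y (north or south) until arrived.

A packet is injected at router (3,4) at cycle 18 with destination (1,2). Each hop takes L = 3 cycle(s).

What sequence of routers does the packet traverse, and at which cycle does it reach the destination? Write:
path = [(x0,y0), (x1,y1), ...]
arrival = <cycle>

[0] x=3 y=4 t=18
[1] x=2 y=4 t=21 →W
[2] x=1 y=4 t=24 →W
[3] x=1 y=3 t=27 →S
[4] x=1 y=2 t=30 →S

path = [(3,4), (2,4), (1,4), (1,3), (1,2)]
arrival = 30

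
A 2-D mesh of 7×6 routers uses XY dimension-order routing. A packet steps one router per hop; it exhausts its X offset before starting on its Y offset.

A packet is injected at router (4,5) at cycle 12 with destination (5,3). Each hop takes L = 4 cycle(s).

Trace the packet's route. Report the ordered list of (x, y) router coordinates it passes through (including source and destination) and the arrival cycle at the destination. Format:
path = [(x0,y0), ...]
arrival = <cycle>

[0] x=4 y=5 t=12
[1] x=5 y=5 t=16 →E
[2] x=5 y=4 t=20 →S
[3] x=5 y=3 t=24 →S

path = [(4,5), (5,5), (5,4), (5,3)]
arrival = 24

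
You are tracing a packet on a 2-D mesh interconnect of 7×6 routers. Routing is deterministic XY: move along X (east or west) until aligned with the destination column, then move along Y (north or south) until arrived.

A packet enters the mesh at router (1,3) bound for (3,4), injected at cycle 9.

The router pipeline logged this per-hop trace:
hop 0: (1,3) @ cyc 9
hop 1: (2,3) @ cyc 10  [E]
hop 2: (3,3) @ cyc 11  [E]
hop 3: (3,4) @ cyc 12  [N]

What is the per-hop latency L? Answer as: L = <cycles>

L = 1

cyc[1] − cyc[0] = 10 − 9 = 1.
That increment is L by definition: L = 1.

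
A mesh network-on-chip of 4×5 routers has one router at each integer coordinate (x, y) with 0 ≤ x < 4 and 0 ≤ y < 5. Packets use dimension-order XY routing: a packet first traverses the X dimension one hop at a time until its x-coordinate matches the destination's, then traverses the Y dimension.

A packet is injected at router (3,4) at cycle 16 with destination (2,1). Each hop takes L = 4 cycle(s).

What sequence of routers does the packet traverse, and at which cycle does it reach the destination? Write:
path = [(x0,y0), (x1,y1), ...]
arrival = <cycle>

[0] x=3 y=4 t=16
[1] x=2 y=4 t=20 →W
[2] x=2 y=3 t=24 →S
[3] x=2 y=2 t=28 →S
[4] x=2 y=1 t=32 →S

path = [(3,4), (2,4), (2,3), (2,2), (2,1)]
arrival = 32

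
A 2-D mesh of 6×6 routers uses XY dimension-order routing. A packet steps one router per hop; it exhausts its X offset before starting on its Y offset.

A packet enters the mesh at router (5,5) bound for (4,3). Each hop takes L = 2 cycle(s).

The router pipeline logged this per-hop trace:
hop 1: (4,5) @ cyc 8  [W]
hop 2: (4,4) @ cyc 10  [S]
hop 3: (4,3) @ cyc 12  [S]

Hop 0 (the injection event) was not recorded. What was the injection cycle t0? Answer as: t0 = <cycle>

t0 = 6

The first recorded entry is hop 1 at cycle 8.
Subtract one hop: t0 = 8 − 2 = 6.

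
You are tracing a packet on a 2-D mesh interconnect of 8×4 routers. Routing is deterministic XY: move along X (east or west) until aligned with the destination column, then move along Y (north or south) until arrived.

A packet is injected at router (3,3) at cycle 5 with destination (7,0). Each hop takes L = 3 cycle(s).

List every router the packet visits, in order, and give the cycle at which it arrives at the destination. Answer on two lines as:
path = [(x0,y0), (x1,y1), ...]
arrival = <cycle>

t=5: at (3,3)
t=8: at (4,3) after E
t=11: at (5,3) after E
t=14: at (6,3) after E
t=17: at (7,3) after E
t=20: at (7,2) after S
t=23: at (7,1) after S
t=26: at (7,0) after S

path = [(3,3), (4,3), (5,3), (6,3), (7,3), (7,2), (7,1), (7,0)]
arrival = 26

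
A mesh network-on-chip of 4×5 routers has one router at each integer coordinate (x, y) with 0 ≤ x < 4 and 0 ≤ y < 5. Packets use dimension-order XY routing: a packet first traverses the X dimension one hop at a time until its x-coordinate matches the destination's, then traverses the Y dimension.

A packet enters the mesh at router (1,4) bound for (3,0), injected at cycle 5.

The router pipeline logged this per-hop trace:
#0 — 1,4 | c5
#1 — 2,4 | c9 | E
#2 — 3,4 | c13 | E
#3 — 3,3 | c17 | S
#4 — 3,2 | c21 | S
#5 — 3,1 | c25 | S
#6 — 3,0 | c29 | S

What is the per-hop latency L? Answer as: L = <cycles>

cyc[1] − cyc[0] = 9 − 5 = 4.
Per-hop latency L = Δcyc = 4.

L = 4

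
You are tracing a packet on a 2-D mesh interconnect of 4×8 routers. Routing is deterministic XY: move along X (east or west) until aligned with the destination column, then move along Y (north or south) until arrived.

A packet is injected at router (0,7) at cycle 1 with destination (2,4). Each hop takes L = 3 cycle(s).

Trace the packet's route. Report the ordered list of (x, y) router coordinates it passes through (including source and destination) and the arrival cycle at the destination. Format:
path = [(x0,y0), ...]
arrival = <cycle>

#0 — 0,7 | c1
#1 — 1,7 | c4 | E
#2 — 2,7 | c7 | E
#3 — 2,6 | c10 | S
#4 — 2,5 | c13 | S
#5 — 2,4 | c16 | S

path = [(0,7), (1,7), (2,7), (2,6), (2,5), (2,4)]
arrival = 16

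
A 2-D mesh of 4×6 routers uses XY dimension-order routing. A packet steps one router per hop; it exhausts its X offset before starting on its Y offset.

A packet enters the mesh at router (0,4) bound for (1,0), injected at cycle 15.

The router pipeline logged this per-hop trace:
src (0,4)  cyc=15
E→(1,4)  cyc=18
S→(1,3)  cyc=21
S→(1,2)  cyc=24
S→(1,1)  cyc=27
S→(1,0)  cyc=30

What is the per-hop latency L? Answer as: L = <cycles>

Δcyc across hop 0→1: 18 − 15 = 3.
One hop costs L cycles, so L = 3.

L = 3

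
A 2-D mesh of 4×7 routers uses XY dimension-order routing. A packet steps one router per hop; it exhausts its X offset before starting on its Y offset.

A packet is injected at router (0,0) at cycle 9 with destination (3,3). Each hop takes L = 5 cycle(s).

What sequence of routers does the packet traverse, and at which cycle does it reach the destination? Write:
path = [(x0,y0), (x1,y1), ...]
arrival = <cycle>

path = [(0,0), (1,0), (2,0), (3,0), (3,1), (3,2), (3,3)]
arrival = 39

hop 0: (0,0) @ cyc 9
hop 1: (1,0) @ cyc 14  [E]
hop 2: (2,0) @ cyc 19  [E]
hop 3: (3,0) @ cyc 24  [E]
hop 4: (3,1) @ cyc 29  [N]
hop 5: (3,2) @ cyc 34  [N]
hop 6: (3,3) @ cyc 39  [N]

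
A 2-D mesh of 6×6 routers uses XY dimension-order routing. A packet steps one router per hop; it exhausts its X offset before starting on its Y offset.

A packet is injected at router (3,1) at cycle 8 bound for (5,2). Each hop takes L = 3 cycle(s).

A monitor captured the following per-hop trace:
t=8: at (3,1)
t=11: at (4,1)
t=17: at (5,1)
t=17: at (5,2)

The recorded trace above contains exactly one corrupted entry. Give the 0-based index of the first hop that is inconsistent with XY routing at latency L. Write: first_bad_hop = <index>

first_bad_hop = 2

check 1→ d=(1,0) cyc+3: ok
check 2→ d=(1,0) cyc+6: BAD: Δcyc=6≠L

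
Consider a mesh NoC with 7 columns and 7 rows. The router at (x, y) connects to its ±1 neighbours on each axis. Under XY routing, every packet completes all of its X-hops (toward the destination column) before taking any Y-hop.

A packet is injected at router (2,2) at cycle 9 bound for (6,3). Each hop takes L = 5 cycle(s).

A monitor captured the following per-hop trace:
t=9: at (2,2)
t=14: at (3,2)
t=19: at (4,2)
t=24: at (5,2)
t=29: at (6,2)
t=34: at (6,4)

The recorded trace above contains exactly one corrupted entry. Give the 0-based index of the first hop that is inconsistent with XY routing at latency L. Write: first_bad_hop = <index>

first_bad_hop = 5

check 1→ d=(1,0) cyc+5: ok
check 2→ d=(1,0) cyc+5: ok
check 3→ d=(1,0) cyc+5: ok
check 4→ d=(1,0) cyc+5: ok
check 5→ d=(0,2) cyc+5: BAD: non-unit step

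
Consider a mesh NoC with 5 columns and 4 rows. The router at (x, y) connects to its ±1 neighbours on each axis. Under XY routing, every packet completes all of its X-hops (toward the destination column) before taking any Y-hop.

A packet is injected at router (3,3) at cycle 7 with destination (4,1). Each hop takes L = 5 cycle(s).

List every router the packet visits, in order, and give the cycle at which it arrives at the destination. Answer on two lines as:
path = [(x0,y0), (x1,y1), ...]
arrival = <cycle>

hop 0: (3,3) @ cyc 7
hop 1: (4,3) @ cyc 12  [E]
hop 2: (4,2) @ cyc 17  [S]
hop 3: (4,1) @ cyc 22  [S]

path = [(3,3), (4,3), (4,2), (4,1)]
arrival = 22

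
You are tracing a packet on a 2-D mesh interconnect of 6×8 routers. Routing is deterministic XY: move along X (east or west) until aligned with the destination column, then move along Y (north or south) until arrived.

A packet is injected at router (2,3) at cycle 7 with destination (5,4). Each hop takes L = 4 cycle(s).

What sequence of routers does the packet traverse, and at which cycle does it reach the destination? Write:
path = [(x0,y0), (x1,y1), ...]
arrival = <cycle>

#0 — 2,3 | c7
#1 — 3,3 | c11 | E
#2 — 4,3 | c15 | E
#3 — 5,3 | c19 | E
#4 — 5,4 | c23 | N

path = [(2,3), (3,3), (4,3), (5,3), (5,4)]
arrival = 23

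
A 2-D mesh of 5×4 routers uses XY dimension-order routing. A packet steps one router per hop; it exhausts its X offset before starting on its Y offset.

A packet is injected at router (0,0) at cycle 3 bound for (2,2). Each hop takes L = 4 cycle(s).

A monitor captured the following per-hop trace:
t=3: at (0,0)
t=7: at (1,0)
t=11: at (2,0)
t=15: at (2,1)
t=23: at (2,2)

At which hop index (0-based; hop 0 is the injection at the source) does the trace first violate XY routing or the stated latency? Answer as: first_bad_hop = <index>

first_bad_hop = 4

hop 1: step (+1,+0), +4 cyc — ok
hop 2: step (+1,+0), +4 cyc — ok
hop 3: step (+0,+1), +4 cyc — ok
hop 4: step (+0,+1), +8 cyc — BAD: Δcyc=8≠L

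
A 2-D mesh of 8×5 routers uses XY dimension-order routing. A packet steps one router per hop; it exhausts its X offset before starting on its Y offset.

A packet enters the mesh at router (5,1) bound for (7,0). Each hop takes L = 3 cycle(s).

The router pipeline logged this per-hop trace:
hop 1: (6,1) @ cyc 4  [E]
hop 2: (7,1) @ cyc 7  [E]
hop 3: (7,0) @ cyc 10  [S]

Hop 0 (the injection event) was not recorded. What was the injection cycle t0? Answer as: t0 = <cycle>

At hop 1 the cycle is 4; in general cyc_k = t0 + kL.
Subtract one hop: t0 = 4 − 3 = 1.

t0 = 1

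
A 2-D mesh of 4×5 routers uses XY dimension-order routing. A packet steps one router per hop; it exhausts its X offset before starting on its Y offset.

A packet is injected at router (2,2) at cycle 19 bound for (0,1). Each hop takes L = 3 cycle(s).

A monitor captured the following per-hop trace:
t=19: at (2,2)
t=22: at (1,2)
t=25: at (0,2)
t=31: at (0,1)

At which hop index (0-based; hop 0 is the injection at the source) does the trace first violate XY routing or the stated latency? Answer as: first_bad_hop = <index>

first_bad_hop = 3

[1] (-1,+0) / 3c ⇒ ok
[2] (-1,+0) / 3c ⇒ ok
[3] (+0,-1) / 6c ⇒ BAD: Δcyc=6≠L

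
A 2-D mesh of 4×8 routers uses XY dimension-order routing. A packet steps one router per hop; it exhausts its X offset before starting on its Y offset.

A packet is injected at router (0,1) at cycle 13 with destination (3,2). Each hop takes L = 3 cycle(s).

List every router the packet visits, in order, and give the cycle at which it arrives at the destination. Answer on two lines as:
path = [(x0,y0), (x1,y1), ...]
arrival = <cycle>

  0. router=(0,1) cycle=13 (inject)
  1. router=(1,1) cycle=16 dir=E
  2. router=(2,1) cycle=19 dir=E
  3. router=(3,1) cycle=22 dir=E
  4. router=(3,2) cycle=25 dir=N

path = [(0,1), (1,1), (2,1), (3,1), (3,2)]
arrival = 25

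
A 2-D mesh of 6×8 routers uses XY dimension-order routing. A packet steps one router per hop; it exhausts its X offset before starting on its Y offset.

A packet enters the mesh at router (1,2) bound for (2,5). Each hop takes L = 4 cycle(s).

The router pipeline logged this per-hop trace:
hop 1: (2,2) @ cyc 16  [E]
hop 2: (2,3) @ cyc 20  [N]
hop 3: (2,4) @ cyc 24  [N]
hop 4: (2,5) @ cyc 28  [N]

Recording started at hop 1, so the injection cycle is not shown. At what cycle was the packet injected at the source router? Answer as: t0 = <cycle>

t0 = 12

Hop 1 reached at cycle 16; hop k is at t0 + k·L.
So t0 = 16 − 1·4 = 12.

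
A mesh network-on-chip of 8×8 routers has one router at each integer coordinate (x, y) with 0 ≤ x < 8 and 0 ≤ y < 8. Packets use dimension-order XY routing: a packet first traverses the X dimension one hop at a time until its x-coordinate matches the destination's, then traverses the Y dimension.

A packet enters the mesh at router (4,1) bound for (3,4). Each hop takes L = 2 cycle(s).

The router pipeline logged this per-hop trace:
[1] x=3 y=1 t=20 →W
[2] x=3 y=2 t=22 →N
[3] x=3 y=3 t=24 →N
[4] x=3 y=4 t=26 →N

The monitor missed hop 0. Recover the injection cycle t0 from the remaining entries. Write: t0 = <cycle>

t0 = 18

Hop 1 reached at cycle 20; hop k is at t0 + k·L.
t0 = cyc[1] − L = 20 − 2 = 18.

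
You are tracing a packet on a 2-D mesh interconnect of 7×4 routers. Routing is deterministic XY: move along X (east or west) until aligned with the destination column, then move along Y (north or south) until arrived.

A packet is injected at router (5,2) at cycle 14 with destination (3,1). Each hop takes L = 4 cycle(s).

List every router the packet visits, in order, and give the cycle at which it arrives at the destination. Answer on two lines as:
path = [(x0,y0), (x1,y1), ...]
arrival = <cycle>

  0. router=(5,2) cycle=14 (inject)
  1. router=(4,2) cycle=18 dir=W
  2. router=(3,2) cycle=22 dir=W
  3. router=(3,1) cycle=26 dir=S

path = [(5,2), (4,2), (3,2), (3,1)]
arrival = 26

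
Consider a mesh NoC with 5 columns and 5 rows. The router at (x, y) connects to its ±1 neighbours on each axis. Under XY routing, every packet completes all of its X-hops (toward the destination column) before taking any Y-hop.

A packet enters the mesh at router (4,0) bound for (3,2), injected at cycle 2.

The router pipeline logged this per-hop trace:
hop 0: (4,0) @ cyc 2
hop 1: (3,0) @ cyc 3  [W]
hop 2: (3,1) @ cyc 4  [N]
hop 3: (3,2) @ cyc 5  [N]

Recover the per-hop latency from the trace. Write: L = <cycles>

L = 1

Between hops 0 and 1 the cycle counter advances 3 − 2 = 1.
Each hop adds L, hence L = 1.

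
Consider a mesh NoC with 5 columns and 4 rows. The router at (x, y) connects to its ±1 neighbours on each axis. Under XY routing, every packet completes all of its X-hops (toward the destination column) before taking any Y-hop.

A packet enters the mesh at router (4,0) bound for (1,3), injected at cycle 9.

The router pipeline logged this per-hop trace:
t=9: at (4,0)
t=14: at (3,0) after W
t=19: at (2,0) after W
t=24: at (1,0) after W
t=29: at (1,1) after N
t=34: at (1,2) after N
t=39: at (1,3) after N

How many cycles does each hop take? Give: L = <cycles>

Between hops 0 and 1 the cycle counter advances 14 − 9 = 5.
That increment is L by definition: L = 5.

L = 5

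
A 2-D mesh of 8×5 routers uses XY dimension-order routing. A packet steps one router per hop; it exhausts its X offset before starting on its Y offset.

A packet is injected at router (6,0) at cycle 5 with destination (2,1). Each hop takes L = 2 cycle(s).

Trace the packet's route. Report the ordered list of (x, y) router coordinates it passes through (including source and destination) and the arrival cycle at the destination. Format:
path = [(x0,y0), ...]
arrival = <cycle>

hop 0: (6,0) @ cyc 5
hop 1: (5,0) @ cyc 7  [W]
hop 2: (4,0) @ cyc 9  [W]
hop 3: (3,0) @ cyc 11  [W]
hop 4: (2,0) @ cyc 13  [W]
hop 5: (2,1) @ cyc 15  [N]

path = [(6,0), (5,0), (4,0), (3,0), (2,0), (2,1)]
arrival = 15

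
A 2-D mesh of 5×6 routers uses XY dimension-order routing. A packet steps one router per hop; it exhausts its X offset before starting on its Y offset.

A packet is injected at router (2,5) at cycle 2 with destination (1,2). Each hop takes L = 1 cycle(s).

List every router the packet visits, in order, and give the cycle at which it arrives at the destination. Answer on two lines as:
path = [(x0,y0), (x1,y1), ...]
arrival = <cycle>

path = [(2,5), (1,5), (1,4), (1,3), (1,2)]
arrival = 6

src (2,5)  cyc=2
W→(1,5)  cyc=3
S→(1,4)  cyc=4
S→(1,3)  cyc=5
S→(1,2)  cyc=6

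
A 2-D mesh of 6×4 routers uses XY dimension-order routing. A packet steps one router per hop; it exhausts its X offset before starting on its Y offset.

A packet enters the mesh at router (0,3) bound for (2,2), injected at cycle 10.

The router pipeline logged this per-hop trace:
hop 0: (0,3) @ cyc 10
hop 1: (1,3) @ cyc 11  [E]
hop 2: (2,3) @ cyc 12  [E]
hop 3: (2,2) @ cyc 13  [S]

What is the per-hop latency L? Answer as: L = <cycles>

From hop 0 (10) to hop 1 (11): +1 cycles.
Per-hop latency L = Δcyc = 1.

L = 1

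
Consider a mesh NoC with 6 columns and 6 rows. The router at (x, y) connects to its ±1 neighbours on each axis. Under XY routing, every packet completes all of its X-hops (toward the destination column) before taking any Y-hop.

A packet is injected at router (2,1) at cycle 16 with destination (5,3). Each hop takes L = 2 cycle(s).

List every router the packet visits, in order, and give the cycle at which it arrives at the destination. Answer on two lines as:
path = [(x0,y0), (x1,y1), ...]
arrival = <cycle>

hop 0: (2,1) @ cyc 16
hop 1: (3,1) @ cyc 18  [E]
hop 2: (4,1) @ cyc 20  [E]
hop 3: (5,1) @ cyc 22  [E]
hop 4: (5,2) @ cyc 24  [N]
hop 5: (5,3) @ cyc 26  [N]

path = [(2,1), (3,1), (4,1), (5,1), (5,2), (5,3)]
arrival = 26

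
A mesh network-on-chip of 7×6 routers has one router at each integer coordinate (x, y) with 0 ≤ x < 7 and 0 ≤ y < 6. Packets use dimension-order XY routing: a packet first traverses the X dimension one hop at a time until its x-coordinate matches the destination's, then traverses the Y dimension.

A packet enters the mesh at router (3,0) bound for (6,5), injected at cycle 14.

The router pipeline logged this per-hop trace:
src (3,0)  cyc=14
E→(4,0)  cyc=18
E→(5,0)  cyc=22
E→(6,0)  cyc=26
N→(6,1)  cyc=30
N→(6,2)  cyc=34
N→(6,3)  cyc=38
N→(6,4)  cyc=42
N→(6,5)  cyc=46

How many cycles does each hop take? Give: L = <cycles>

L = 4

cyc[1] − cyc[0] = 18 − 14 = 4.
One hop costs L cycles, so L = 4.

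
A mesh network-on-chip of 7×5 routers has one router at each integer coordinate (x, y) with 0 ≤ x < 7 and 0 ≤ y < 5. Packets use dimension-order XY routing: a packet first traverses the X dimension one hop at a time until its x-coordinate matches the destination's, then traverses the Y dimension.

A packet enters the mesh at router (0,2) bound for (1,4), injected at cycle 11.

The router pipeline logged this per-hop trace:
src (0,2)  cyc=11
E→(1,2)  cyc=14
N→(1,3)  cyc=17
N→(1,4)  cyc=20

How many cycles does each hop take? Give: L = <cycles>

L = 3

Δcyc across hop 0→1: 14 − 11 = 3.
Per-hop latency L = Δcyc = 3.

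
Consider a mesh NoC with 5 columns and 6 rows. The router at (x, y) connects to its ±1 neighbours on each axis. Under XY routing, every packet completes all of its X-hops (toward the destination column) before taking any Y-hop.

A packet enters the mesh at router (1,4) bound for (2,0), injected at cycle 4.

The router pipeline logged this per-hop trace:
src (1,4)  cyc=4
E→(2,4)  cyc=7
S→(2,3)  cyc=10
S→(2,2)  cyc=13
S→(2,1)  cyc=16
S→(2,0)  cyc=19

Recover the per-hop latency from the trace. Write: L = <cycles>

L = 3

Δcyc across hop 0→1: 7 − 4 = 3.
That increment is L by definition: L = 3.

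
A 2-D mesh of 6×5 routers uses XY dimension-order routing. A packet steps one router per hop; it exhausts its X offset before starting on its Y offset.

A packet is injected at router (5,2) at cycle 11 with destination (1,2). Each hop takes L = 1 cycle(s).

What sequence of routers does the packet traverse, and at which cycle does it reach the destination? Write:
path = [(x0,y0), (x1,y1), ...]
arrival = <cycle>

path = [(5,2), (4,2), (3,2), (2,2), (1,2)]
arrival = 15

hop 0: (5,2) @ cyc 11
hop 1: (4,2) @ cyc 12  [W]
hop 2: (3,2) @ cyc 13  [W]
hop 3: (2,2) @ cyc 14  [W]
hop 4: (1,2) @ cyc 15  [W]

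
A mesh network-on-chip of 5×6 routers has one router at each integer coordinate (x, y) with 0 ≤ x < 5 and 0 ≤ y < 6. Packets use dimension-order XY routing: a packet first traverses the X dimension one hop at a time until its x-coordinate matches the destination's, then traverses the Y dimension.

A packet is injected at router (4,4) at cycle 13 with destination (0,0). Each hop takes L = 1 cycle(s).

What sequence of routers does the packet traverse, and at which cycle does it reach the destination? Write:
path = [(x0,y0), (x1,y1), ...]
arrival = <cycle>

#0 — 4,4 | c13
#1 — 3,4 | c14 | W
#2 — 2,4 | c15 | W
#3 — 1,4 | c16 | W
#4 — 0,4 | c17 | W
#5 — 0,3 | c18 | S
#6 — 0,2 | c19 | S
#7 — 0,1 | c20 | S
#8 — 0,0 | c21 | S

path = [(4,4), (3,4), (2,4), (1,4), (0,4), (0,3), (0,2), (0,1), (0,0)]
arrival = 21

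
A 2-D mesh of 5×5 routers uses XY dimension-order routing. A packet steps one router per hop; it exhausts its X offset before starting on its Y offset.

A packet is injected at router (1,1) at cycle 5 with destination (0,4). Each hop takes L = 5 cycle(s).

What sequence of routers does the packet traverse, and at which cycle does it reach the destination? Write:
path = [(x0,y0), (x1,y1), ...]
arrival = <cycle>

path = [(1,1), (0,1), (0,2), (0,3), (0,4)]
arrival = 25

t=5: at (1,1)
t=10: at (0,1) after W
t=15: at (0,2) after N
t=20: at (0,3) after N
t=25: at (0,4) after N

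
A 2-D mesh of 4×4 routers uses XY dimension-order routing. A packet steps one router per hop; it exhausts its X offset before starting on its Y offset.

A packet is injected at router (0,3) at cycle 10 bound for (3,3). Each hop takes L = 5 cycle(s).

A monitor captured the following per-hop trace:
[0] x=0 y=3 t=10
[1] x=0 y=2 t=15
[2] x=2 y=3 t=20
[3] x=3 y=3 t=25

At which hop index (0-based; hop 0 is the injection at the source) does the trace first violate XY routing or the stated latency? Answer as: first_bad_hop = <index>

[1] (+0,-1) / 5c ⇒ BAD: Y-move but x=0≠3

first_bad_hop = 1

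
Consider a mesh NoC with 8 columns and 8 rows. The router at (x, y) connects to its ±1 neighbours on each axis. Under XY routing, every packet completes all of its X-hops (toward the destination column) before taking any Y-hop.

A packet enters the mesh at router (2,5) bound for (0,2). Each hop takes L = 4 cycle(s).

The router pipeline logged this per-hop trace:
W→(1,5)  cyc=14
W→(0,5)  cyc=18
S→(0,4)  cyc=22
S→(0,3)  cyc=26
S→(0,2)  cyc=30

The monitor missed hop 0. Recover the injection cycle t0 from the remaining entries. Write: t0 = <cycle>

t0 = 10

The first recorded entry is hop 1 at cycle 14.
Therefore t0 = 14 − L = 10.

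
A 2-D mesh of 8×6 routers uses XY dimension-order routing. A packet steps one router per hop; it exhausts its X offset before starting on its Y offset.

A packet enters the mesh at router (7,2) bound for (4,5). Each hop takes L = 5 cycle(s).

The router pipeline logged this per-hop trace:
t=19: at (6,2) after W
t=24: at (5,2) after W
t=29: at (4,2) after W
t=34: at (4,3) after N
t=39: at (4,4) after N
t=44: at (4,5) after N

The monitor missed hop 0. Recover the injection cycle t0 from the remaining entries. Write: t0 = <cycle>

t0 = 14

The first recorded entry is hop 1 at cycle 19.
So t0 = 19 − 1·5 = 14.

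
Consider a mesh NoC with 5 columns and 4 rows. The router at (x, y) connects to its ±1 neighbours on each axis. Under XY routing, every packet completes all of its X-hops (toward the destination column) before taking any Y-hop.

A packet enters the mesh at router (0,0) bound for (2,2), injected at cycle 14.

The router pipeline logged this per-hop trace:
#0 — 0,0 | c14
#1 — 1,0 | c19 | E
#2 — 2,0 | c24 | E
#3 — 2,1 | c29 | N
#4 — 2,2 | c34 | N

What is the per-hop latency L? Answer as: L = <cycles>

L = 5

Between hops 0 and 1 the cycle counter advances 19 − 14 = 5.
Each hop adds L, hence L = 5.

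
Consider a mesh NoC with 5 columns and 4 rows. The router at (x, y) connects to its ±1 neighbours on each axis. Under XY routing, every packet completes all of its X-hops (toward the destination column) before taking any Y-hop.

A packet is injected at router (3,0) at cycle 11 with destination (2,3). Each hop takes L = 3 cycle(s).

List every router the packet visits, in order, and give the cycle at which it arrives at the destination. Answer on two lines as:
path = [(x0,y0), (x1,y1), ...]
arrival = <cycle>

src (3,0)  cyc=11
W→(2,0)  cyc=14
N→(2,1)  cyc=17
N→(2,2)  cyc=20
N→(2,3)  cyc=23

path = [(3,0), (2,0), (2,1), (2,2), (2,3)]
arrival = 23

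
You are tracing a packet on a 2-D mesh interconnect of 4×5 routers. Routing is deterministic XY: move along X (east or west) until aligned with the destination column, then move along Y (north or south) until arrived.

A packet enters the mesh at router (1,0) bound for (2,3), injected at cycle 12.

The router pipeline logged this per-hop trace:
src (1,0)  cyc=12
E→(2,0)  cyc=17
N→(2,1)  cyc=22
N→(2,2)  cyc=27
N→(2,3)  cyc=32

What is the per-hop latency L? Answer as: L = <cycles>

L = 5

cyc[1] − cyc[0] = 17 − 12 = 5.
Each hop adds L, hence L = 5.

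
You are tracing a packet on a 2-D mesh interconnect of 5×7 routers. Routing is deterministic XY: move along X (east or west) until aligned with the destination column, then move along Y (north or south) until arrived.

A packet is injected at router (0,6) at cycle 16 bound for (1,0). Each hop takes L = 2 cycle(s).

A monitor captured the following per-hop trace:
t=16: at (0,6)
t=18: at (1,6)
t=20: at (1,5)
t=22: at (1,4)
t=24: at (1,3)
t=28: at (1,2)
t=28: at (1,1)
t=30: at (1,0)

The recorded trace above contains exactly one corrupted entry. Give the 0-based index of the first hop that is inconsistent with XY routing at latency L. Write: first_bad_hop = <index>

first_bad_hop = 5

check 1→ d=(1,0) cyc+2: ok
check 2→ d=(0,-1) cyc+2: ok
check 3→ d=(0,-1) cyc+2: ok
check 4→ d=(0,-1) cyc+2: ok
check 5→ d=(0,-1) cyc+4: BAD: Δcyc=4≠L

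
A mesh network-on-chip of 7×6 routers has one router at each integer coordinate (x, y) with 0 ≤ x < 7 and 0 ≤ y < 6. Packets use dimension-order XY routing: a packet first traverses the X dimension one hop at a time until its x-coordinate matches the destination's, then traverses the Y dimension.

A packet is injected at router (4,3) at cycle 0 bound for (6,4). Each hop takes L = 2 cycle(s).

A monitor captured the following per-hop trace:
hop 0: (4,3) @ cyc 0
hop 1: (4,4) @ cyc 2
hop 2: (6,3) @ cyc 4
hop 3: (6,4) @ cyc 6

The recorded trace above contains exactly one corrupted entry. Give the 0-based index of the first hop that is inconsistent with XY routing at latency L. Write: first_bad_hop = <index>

first_bad_hop = 1

check 1→ d=(0,1) cyc+2: BAD: Y-move but x=4≠6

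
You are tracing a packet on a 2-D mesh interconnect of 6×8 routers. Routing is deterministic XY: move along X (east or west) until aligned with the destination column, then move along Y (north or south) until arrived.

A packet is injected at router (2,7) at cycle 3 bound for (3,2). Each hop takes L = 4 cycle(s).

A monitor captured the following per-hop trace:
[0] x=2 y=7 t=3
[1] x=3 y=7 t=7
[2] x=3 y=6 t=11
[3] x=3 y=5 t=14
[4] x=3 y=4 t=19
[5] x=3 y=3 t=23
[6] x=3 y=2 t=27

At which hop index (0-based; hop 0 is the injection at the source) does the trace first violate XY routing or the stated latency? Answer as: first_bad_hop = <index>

first_bad_hop = 3

  1: Δx=+1 Δy=+0 Δt=4 [ok]
  2: Δx=+0 Δy=-1 Δt=4 [ok]
  3: Δx=+0 Δy=-1 Δt=3 [BAD: Δcyc=3≠L]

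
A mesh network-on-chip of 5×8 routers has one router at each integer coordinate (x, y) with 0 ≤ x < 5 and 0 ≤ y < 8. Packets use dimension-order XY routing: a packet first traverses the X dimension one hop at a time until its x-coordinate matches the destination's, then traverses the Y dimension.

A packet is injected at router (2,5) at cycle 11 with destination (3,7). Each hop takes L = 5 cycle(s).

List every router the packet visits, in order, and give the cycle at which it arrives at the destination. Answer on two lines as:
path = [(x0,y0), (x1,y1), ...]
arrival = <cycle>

path = [(2,5), (3,5), (3,6), (3,7)]
arrival = 26

[0] x=2 y=5 t=11
[1] x=3 y=5 t=16 →E
[2] x=3 y=6 t=21 →N
[3] x=3 y=7 t=26 →N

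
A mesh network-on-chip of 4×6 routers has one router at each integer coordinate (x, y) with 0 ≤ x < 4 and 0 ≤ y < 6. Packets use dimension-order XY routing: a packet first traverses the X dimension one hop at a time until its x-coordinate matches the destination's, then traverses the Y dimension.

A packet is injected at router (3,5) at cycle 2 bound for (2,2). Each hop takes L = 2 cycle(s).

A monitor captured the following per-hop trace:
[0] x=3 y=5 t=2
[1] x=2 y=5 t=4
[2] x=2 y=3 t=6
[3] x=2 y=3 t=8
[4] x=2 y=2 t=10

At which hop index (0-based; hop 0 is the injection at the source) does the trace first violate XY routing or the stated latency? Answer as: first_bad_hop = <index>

check 1→ d=(-1,0) cyc+2: ok
check 2→ d=(0,-2) cyc+2: BAD: non-unit step

first_bad_hop = 2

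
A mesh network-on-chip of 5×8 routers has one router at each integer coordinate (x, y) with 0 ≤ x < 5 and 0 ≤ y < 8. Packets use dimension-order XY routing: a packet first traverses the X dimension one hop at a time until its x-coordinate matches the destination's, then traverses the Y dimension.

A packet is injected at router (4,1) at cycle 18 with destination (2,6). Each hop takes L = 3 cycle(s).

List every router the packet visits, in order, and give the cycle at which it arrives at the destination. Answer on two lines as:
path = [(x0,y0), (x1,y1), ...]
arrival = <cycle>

  0. router=(4,1) cycle=18 (inject)
  1. router=(3,1) cycle=21 dir=W
  2. router=(2,1) cycle=24 dir=W
  3. router=(2,2) cycle=27 dir=N
  4. router=(2,3) cycle=30 dir=N
  5. router=(2,4) cycle=33 dir=N
  6. router=(2,5) cycle=36 dir=N
  7. router=(2,6) cycle=39 dir=N

path = [(4,1), (3,1), (2,1), (2,2), (2,3), (2,4), (2,5), (2,6)]
arrival = 39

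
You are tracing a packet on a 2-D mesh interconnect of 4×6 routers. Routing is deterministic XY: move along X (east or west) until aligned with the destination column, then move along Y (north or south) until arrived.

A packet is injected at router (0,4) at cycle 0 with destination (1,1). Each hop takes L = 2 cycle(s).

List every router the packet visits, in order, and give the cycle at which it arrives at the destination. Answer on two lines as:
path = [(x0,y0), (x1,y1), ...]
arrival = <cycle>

path = [(0,4), (1,4), (1,3), (1,2), (1,1)]
arrival = 8

#0 — 0,4 | c0
#1 — 1,4 | c2 | E
#2 — 1,3 | c4 | S
#3 — 1,2 | c6 | S
#4 — 1,1 | c8 | S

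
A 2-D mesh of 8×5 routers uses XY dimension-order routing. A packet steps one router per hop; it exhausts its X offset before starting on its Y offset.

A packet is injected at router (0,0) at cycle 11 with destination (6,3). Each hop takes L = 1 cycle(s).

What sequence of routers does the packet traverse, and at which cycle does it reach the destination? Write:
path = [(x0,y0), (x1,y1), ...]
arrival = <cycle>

t=11: at (0,0)
t=12: at (1,0) after E
t=13: at (2,0) after E
t=14: at (3,0) after E
t=15: at (4,0) after E
t=16: at (5,0) after E
t=17: at (6,0) after E
t=18: at (6,1) after N
t=19: at (6,2) after N
t=20: at (6,3) after N

path = [(0,0), (1,0), (2,0), (3,0), (4,0), (5,0), (6,0), (6,1), (6,2), (6,3)]
arrival = 20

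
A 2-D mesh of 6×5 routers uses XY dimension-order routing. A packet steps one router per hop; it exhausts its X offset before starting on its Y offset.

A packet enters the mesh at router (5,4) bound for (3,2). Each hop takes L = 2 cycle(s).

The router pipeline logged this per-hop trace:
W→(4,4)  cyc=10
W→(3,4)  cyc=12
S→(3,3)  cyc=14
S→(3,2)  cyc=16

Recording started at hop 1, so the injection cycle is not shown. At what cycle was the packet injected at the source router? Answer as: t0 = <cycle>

The first recorded entry is hop 1 at cycle 10.
t0 = cyc[1] − L = 10 − 2 = 8.

t0 = 8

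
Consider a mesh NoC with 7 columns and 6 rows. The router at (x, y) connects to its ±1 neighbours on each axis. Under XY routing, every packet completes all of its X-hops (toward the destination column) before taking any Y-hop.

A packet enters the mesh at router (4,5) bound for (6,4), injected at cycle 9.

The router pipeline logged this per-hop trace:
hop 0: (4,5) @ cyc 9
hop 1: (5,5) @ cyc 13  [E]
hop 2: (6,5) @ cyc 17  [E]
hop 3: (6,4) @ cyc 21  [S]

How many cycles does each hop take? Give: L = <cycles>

Between hops 0 and 1 the cycle counter advances 13 − 9 = 4.
One hop costs L cycles, so L = 4.

L = 4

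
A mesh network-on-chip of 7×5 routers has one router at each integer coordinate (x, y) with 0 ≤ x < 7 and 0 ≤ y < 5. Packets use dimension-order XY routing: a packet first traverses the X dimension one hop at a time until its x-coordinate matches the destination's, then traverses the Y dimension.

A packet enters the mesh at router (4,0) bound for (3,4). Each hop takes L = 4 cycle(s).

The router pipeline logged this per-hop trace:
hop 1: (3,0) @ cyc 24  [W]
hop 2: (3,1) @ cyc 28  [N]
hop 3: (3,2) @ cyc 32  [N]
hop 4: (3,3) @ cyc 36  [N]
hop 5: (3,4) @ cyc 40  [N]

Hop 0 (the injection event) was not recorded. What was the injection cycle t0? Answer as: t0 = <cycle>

Hop 1 reached at cycle 24; hop k is at t0 + k·L.
Subtract one hop: t0 = 24 − 4 = 20.

t0 = 20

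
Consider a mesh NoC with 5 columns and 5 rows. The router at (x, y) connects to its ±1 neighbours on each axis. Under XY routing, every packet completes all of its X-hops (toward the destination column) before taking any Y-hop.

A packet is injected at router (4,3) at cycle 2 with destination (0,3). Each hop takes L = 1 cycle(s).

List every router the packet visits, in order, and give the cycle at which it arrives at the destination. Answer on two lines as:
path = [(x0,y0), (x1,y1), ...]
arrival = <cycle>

path = [(4,3), (3,3), (2,3), (1,3), (0,3)]
arrival = 6

  0. router=(4,3) cycle=2 (inject)
  1. router=(3,3) cycle=3 dir=W
  2. router=(2,3) cycle=4 dir=W
  3. router=(1,3) cycle=5 dir=W
  4. router=(0,3) cycle=6 dir=W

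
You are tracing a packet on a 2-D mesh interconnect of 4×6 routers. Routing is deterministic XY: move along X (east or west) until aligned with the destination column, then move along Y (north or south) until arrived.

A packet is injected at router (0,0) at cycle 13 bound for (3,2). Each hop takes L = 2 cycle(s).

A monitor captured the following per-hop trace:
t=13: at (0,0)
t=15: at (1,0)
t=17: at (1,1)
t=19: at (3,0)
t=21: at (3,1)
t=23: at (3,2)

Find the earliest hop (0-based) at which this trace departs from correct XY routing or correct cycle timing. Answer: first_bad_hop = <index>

first_bad_hop = 2

[1] (+1,+0) / 2c ⇒ ok
[2] (+0,+1) / 2c ⇒ BAD: Y-move but x=1≠3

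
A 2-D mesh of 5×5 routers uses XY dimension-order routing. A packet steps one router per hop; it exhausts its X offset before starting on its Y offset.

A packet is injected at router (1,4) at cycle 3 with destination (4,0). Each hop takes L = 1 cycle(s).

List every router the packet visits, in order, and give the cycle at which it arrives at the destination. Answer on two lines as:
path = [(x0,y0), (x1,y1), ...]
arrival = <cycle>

path = [(1,4), (2,4), (3,4), (4,4), (4,3), (4,2), (4,1), (4,0)]
arrival = 10

hop 0: (1,4) @ cyc 3
hop 1: (2,4) @ cyc 4  [E]
hop 2: (3,4) @ cyc 5  [E]
hop 3: (4,4) @ cyc 6  [E]
hop 4: (4,3) @ cyc 7  [S]
hop 5: (4,2) @ cyc 8  [S]
hop 6: (4,1) @ cyc 9  [S]
hop 7: (4,0) @ cyc 10  [S]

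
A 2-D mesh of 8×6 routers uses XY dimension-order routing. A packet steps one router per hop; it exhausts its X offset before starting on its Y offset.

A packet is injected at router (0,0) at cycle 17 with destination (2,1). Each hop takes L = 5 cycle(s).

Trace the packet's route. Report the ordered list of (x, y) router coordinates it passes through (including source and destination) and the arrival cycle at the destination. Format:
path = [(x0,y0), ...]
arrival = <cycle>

[0] x=0 y=0 t=17
[1] x=1 y=0 t=22 →E
[2] x=2 y=0 t=27 →E
[3] x=2 y=1 t=32 →N

path = [(0,0), (1,0), (2,0), (2,1)]
arrival = 32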